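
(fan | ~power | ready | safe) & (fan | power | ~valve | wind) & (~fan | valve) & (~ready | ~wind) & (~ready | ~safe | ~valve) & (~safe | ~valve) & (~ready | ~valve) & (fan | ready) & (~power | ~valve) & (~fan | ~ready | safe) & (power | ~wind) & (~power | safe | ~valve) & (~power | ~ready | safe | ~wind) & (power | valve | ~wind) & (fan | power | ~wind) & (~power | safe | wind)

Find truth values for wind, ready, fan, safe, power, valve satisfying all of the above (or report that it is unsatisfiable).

Set wind = False.
Set ready = False.
  then (fan | ready) forces fan = True.
  then (~fan | valve) forces valve = True.
  then (~safe | ~valve) forces safe = False.
  then (~power | ~valve) forces power = False.
All clauses satisfied.

wind=F, ready=F, fan=T, safe=F, power=F, valve=T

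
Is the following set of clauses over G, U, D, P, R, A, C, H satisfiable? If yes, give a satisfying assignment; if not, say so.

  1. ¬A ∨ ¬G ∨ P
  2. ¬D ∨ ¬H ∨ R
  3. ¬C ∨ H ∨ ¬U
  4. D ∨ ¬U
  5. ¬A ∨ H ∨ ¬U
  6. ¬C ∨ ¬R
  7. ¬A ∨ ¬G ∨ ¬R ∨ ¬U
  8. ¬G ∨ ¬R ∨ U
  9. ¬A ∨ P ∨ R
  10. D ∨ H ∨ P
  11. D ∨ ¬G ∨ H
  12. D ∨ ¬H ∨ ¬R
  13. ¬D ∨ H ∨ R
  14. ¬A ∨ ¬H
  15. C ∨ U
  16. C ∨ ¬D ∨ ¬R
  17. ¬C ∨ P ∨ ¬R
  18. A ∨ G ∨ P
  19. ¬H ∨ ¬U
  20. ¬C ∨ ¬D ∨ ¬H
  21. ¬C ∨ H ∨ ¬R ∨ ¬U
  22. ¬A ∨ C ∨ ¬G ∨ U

G = False, U = False, D = False, P = True, R = False, A = True, C = True, H = False

Set G = False.
Set U = False.
  then (C ∨ U) forces C = True.
  then (¬C ∨ ¬R) forces R = False.
Try D = True:
  (¬D ∨ ¬H ∨ R) forces H = False.
  clause (¬D ∨ H ∨ R) is falsified — backtrack.
So D = False.
Set P = True.
Set A = True.
  then (¬A ∨ ¬H) forces H = False.
All clauses satisfied.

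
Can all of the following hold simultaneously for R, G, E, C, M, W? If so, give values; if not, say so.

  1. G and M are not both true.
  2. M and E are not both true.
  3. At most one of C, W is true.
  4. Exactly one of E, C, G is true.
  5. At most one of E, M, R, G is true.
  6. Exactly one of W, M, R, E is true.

R = False, G = False, E = True, C = False, M = False, W = False

  (1) G=F, M=F — not both ✓
  (2) M=F, E=T — not both ✓
  (3) {C, W}: 0 true — at most one ✓
  (4) {E, C, G}: 1 true — exactly one ✓
  (5) {E, M, R, G}: 1 true — at most one ✓
  (6) {W, M, R, E}: 1 true — exactly one ✓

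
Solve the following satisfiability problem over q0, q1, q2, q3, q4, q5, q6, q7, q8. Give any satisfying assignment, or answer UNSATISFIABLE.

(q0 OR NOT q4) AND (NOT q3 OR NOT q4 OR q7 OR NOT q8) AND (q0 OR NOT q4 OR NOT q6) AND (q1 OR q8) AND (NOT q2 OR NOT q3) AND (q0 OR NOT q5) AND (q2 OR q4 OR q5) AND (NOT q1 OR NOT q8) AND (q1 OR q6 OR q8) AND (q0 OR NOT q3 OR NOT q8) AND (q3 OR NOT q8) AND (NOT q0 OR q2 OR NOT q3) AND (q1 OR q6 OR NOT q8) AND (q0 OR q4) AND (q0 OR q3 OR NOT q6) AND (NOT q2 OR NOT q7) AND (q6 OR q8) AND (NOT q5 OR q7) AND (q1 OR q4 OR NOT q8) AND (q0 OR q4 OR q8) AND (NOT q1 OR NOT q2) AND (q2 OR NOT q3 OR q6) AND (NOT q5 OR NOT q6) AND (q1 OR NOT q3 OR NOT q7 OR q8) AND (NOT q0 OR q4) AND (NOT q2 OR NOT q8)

Set q0 = True.
  then (NOT q0 OR q4) forces q4 = True.
Try q1 = False:
  (q1 OR q8) forces q8 = True.
  (q3 OR NOT q8) forces q3 = True.
  (NOT q3 OR NOT q4 OR q7 OR NOT q8) forces q7 = True.
  (NOT q2 OR NOT q3) forces q2 = False.
  clause (NOT q0 OR q2 OR NOT q3) is falsified — backtrack.
So q1 = True.
  then (NOT q1 OR NOT q8) forces q8 = False.
  then (q6 OR q8) forces q6 = True.
  then (NOT q1 OR NOT q2) forces q2 = False.
  then (NOT q5 OR NOT q6) forces q5 = False.
  then (NOT q0 OR q2 OR NOT q3) forces q3 = False.
Set q7 = False.
All clauses satisfied.

q0 = True, q1 = True, q2 = False, q3 = False, q4 = True, q5 = False, q6 = True, q7 = False, q8 = False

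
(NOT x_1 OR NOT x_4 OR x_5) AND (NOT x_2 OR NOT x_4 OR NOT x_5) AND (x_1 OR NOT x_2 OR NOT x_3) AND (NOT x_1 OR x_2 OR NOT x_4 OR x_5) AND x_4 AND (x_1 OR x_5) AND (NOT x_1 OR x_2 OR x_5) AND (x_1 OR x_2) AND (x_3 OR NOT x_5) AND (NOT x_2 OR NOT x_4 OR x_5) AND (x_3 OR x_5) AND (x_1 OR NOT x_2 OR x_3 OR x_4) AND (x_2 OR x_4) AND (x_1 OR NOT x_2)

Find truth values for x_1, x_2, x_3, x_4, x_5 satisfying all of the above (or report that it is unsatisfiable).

x_1 = True; x_2 = False; x_3 = True; x_4 = True; x_5 = True

Unit clause (x_4) forces x_4 = True.
Try x_1 = False:
  (x_1 OR x_5) forces x_5 = True.
  (NOT x_2 OR NOT x_4 OR NOT x_5) forces x_2 = False.
  clause (x_1 OR x_2) is falsified — backtrack.
So x_1 = True.
  then (NOT x_1 OR NOT x_4 OR x_5) forces x_5 = True.
  then (NOT x_2 OR NOT x_4 OR NOT x_5) forces x_2 = False.
  then (x_3 OR NOT x_5) forces x_3 = True.
All clauses satisfied.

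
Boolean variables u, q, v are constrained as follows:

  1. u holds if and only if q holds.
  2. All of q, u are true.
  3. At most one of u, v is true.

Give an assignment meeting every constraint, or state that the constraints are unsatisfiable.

u = True, q = True, v = False

  (1) u=T, q=T — same ✓
  (2) {q, u}: all 2 true ✓
  (3) {u, v}: 1 true — at most one ✓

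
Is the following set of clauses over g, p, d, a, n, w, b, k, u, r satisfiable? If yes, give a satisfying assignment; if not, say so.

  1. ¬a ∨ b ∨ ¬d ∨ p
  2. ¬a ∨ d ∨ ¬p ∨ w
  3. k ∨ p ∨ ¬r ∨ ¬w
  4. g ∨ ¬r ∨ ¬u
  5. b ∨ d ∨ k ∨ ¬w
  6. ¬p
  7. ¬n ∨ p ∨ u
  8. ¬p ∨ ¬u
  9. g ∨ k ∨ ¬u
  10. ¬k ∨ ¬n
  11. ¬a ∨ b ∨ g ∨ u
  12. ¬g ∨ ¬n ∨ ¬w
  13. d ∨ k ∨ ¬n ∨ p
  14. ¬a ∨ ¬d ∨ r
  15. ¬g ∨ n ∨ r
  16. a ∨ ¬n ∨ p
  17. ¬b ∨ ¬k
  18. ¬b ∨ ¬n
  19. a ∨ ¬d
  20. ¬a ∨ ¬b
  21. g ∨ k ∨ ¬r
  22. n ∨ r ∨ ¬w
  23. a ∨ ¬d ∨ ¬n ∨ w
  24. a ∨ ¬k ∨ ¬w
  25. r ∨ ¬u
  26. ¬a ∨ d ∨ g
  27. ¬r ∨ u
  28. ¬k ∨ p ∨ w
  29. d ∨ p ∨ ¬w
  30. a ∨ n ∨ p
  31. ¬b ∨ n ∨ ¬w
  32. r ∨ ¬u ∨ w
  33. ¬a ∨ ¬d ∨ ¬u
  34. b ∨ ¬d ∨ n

Unit clause (¬p) forces p = False.
Set g = True.
Set d = False.
  then (d ∨ p ∨ ¬w) forces w = False.
  then (¬k ∨ p ∨ w) forces k = False.
  then (d ∨ k ∨ ¬n ∨ p) forces n = False.
  then (¬g ∨ n ∨ r) forces r = True.
  then (¬r ∨ u) forces u = True.
  then (a ∨ n ∨ p) forces a = True.
  then (¬a ∨ ¬b) forces b = False.
All clauses satisfied.

g = True; p = False; d = False; a = True; n = False; w = False; b = False; k = False; u = True; r = True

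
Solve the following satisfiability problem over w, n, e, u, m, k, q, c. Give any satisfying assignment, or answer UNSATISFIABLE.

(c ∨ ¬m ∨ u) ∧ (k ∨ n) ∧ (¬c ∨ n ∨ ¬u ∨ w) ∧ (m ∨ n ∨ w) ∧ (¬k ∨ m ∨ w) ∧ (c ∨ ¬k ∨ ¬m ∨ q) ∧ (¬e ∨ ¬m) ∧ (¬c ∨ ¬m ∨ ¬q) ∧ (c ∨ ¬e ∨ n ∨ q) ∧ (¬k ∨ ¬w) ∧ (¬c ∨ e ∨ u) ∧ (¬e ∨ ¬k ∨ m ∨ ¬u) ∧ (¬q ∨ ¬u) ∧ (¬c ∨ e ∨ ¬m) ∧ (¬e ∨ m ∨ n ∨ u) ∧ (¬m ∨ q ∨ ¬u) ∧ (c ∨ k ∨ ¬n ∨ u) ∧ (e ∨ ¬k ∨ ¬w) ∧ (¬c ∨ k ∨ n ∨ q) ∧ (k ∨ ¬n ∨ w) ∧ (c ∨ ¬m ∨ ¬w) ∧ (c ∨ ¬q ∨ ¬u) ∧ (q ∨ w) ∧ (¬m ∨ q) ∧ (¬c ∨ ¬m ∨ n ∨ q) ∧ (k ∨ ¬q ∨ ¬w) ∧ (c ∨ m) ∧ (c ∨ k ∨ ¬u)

Set w = True.
  then (¬k ∨ ¬w) forces k = False.
  then (k ∨ ¬q ∨ ¬w) forces q = False.
  then (k ∨ n) forces n = True.
  then (¬m ∨ q) forces m = False.
  then (c ∨ m) forces c = True.
Set e = True.
Set u = True.
All clauses satisfied.

w: True, n: True, e: True, u: True, m: False, k: False, q: False, c: True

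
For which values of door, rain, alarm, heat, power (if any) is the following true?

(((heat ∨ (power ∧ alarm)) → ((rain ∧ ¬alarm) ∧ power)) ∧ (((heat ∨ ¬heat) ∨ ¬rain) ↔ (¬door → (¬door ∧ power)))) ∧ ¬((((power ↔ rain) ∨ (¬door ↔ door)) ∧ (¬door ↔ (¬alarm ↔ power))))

door: True; rain: True; alarm: True; heat: False; power: False

  ((heat ∨ (power ∧ alarm)) → ((rain ∧ ¬alarm) ∧ power)) ∧ (((heat ∨ ¬heat) ∨ ¬rain) ↔ (¬door → (¬door ∧ power))) = True
    (heat ∨ (power ∧ alarm)) → ((rain ∧ ¬alarm) ∧ power) = True
      heat ∨ (power ∧ alarm) = False
        power ∧ alarm = False
      (rain ∧ ¬alarm) ∧ power = False
        rain ∧ ¬alarm = False
          ¬alarm = False
    ((heat ∨ ¬heat) ∨ ¬rain) ↔ (¬door → (¬door ∧ power)) = True
      (heat ∨ ¬heat) ∨ ¬rain = True
        heat ∨ ¬heat = True
          ¬heat = True
        ¬rain = False
      ¬door → (¬door ∧ power) = True
        ¬door = False
        ¬door ∧ power = False
          ¬door = False
  ¬((((power ↔ rain) ∨ (¬door ↔ door)) ∧ (¬door ↔ (¬alarm ↔ power)))) = True
    ((power ↔ rain) ∨ (¬door ↔ door)) ∧ (¬door ↔ (¬alarm ↔ power)) = False
      (power ↔ rain) ∨ (¬door ↔ door) = False
        power ↔ rain = False
        ¬door ↔ door = False
          ¬door = False
      ¬door ↔ (¬alarm ↔ power) = False
        ¬door = False
        ¬alarm ↔ power = True
          ¬alarm = False
Both conjuncts True, so the formula holds.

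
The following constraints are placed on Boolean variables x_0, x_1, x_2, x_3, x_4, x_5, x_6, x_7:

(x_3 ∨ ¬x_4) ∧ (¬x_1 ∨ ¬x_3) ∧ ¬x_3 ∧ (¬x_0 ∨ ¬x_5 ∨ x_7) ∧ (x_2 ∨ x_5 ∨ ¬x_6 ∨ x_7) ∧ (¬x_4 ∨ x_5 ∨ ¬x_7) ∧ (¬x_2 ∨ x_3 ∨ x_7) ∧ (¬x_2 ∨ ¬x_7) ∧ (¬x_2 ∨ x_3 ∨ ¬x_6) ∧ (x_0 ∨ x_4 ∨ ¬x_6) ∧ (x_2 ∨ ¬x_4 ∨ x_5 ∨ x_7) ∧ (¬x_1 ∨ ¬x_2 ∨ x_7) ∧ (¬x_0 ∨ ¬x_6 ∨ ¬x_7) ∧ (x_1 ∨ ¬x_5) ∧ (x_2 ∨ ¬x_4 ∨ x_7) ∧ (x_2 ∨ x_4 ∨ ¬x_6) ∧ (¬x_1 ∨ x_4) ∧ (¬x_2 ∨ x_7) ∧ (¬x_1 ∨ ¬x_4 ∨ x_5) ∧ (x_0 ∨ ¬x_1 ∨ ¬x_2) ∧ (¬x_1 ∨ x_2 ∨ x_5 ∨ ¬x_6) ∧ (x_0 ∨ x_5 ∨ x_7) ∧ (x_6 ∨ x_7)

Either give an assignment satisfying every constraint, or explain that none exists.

Unit clause (¬x_3) forces x_3 = False.
In (x_3 ∨ ¬x_4) only ¬x_4 is left, so x_4 = False.
In (¬x_1 ∨ x_4) only ¬x_1 is left, so x_1 = False.
In (x_1 ∨ ¬x_5) only ¬x_5 is left, so x_5 = False.
Set x_0 = True.
Try x_2 = True:
  (¬x_2 ∨ x_3 ∨ x_7) forces x_7 = True.
  clause (¬x_2 ∨ ¬x_7) is falsified — backtrack.
So x_2 = False.
  then (x_2 ∨ x_4 ∨ ¬x_6) forces x_6 = False.
  then (x_6 ∨ x_7) forces x_7 = True.
All clauses satisfied.

x_0: True, x_1: False, x_2: False, x_3: False, x_4: False, x_5: False, x_6: False, x_7: True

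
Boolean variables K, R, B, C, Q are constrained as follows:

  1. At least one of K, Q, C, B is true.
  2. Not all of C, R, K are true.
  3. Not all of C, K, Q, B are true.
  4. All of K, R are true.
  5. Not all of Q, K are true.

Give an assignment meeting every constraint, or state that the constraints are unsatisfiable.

K = True, R = True, B = True, C = False, Q = False

  (1) {K, Q, C, B}: 2 true — at least one ✓
  (2) {C, R, K}: 2/3 true — not all ✓
  (3) {C, K, Q, B}: 2/4 true — not all ✓
  (4) {K, R}: all 2 true ✓
  (5) {Q, K}: 1/2 true — not all ✓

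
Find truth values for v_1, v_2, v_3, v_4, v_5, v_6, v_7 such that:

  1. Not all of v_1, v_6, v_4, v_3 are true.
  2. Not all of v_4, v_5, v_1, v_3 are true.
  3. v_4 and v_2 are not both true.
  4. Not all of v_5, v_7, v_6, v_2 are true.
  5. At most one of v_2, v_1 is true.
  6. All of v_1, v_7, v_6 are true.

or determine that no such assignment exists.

v_1: True; v_2: False; v_3: False; v_4: True; v_5: False; v_6: True; v_7: True

  (1) {v_1, v_6, v_4, v_3}: 3/4 true — not all ✓
  (2) {v_4, v_5, v_1, v_3}: 2/4 true — not all ✓
  (3) v_4=T, v_2=F — not both ✓
  (4) {v_5, v_7, v_6, v_2}: 2/4 true — not all ✓
  (5) {v_2, v_1}: 1 true — at most one ✓
  (6) {v_1, v_7, v_6}: all 3 true ✓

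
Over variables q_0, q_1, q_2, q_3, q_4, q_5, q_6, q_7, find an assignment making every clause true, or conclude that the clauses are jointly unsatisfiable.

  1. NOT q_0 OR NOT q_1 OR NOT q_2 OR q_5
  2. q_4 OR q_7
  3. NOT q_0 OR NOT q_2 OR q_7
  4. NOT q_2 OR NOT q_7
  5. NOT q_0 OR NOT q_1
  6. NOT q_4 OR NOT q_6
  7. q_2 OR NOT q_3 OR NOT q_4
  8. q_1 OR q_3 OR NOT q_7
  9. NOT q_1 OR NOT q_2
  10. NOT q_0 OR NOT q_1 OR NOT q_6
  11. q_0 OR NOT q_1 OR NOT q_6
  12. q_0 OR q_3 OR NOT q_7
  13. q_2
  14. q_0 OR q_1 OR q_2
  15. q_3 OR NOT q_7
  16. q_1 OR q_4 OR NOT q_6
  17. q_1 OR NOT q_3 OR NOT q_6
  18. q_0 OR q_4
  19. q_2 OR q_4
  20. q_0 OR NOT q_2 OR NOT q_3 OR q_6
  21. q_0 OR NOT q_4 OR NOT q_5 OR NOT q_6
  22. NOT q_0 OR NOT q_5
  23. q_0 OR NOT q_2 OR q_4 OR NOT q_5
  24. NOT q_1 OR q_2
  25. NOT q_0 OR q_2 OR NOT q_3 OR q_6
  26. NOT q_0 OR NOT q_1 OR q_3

q_0: False, q_1: False, q_2: True, q_3: False, q_4: True, q_5: True, q_6: False, q_7: False

Unit clause (q_2) forces q_2 = True.
In (NOT q_2 OR NOT q_7) only NOT q_7 is left, so q_7 = False.
In (NOT q_1 OR NOT q_2) only NOT q_1 is left, so q_1 = False.
In (q_4 OR q_7) only q_4 is left, so q_4 = True.
In (NOT q_0 OR NOT q_2 OR q_7) only NOT q_0 is left, so q_0 = False.
In (NOT q_4 OR NOT q_6) only NOT q_6 is left, so q_6 = False.
In (q_0 OR NOT q_2 OR NOT q_3 OR q_6) only NOT q_3 is left, so q_3 = False.
Set q_5 = True.
All clauses satisfied.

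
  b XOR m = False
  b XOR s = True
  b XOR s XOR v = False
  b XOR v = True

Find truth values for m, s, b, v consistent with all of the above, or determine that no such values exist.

m: False, s: True, b: False, v: True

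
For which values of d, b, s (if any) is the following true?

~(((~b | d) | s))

d=F, b=T, s=F

  ~(((~b | d) | s)) = True
    (~b | d) | s = False
      ~b | d = False
        ~b = False
The formula evaluates to True.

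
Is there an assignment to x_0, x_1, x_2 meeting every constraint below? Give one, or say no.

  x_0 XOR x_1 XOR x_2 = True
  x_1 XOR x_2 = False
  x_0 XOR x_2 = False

x_0=T, x_1=T, x_2=T

x_0 XOR x_1 XOR x_2 = T XOR T XOR T = True ✓
x_1 XOR x_2 = T XOR T = False ✓
x_0 XOR x_2 = T XOR T = False ✓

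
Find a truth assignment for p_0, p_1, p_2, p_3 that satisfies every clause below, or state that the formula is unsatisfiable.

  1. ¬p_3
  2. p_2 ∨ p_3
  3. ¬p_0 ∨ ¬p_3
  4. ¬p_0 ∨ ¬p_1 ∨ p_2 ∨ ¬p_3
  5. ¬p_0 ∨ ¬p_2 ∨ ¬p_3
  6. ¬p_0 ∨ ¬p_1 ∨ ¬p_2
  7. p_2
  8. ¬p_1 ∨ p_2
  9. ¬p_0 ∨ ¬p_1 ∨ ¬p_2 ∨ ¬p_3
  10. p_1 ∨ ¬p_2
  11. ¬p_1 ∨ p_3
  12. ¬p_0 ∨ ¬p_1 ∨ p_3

The formula is unsatisfiable.

Case p_2 = True:
  (¬p_3) forces p_3 = False.
  (p_1 ∨ ¬p_2) forces p_1 = True.
  Clause (¬p_1 ∨ p_3) is falsified — contradiction.
Case p_2 = False:
  Clause (p_2) is falsified — contradiction.
Both cases fail, so the formula is unsatisfiable.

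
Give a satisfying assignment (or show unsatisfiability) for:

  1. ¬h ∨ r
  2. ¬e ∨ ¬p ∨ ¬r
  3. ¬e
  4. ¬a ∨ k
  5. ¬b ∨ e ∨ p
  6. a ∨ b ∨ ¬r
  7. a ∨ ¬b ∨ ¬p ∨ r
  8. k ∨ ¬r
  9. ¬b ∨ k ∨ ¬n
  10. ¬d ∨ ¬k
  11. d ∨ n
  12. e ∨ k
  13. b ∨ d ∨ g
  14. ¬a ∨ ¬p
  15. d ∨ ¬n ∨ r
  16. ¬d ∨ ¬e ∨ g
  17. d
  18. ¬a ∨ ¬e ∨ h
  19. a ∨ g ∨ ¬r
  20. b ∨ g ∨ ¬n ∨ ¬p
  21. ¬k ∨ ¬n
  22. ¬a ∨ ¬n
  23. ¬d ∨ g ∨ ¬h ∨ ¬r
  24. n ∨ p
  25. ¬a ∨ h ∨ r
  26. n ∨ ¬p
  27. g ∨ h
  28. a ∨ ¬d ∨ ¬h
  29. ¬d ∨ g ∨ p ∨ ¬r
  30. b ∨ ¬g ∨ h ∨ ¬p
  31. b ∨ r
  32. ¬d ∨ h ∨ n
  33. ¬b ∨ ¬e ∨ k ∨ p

UNSATISFIABLE

Case d = True:
  (¬e) forces e = False.
  (¬d ∨ ¬k) forces k = False.
  Clause (e ∨ k) is falsified — contradiction.
Case d = False:
  Clause (d) is falsified — contradiction.
Both cases fail, so the formula is unsatisfiable.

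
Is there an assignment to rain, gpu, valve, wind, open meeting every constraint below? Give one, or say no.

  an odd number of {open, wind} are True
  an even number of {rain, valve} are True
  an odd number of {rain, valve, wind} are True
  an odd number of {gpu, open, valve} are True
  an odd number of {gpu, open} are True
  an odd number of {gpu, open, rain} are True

rain: False, gpu: True, valve: False, wind: True, open: False

{open, wind}: 1 true → odd ✓
{rain, valve}: 0 true → even ✓
{rain, valve, wind}: 1 true → odd ✓
{gpu, open, valve}: 1 true → odd ✓
{gpu, open}: 1 true → odd ✓
{gpu, open, rain}: 1 true → odd ✓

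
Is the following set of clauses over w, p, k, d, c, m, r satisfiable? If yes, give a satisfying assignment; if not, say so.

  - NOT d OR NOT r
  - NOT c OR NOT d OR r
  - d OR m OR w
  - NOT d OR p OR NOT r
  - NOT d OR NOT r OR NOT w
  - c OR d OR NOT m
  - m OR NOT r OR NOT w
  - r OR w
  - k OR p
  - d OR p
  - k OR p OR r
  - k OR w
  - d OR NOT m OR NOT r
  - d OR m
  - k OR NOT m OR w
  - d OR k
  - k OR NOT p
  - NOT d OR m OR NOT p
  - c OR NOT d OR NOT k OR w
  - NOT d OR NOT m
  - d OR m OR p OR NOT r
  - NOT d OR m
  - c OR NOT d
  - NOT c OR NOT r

Set w = True.
Set p = True.
  then (k OR NOT p) forces k = True.
Try d = True:
  (NOT d OR NOT r) forces r = False.
  (NOT c OR NOT d OR r) forces c = False.
  clause (c OR NOT d) is falsified — backtrack.
So d = False.
  then (d OR m) forces m = True.
  then (c OR d OR NOT m) forces c = True.
  then (d OR NOT m OR NOT r) forces r = False.
All clauses satisfied.

w=T; p=T; k=T; d=F; c=T; m=T; r=F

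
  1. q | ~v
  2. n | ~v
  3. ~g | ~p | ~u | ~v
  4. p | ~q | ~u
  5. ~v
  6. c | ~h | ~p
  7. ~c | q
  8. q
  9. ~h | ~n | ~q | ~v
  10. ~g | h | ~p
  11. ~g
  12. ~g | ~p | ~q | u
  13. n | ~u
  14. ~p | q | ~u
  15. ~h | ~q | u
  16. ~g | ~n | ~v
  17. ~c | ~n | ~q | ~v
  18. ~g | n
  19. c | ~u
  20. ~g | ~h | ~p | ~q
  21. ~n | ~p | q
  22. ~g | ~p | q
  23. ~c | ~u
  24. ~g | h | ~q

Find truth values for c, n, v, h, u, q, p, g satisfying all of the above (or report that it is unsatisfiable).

c = False, n = False, v = False, h = False, u = False, q = True, p = True, g = False

Unit clause (~v) forces v = False.
Unit clause (q) forces q = True.
Unit clause (~g) forces g = False.
Set c = False.
  then (c | ~u) forces u = False.
  then (~h | ~q | u) forces h = False.
Set n = False.
Set p = True.
All clauses satisfied.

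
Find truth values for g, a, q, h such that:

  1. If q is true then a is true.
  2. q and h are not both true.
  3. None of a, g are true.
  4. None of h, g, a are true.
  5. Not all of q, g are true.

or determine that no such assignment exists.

g: False, a: False, q: False, h: False

  (1) q=F ⇒ a: vacuous ✓
  (2) q=F, h=F — not both ✓
  (3) {a, g}: 0 true — none ✓
  (4) {h, g, a}: 0 true — none ✓
  (5) {q, g}: 0/2 true — not all ✓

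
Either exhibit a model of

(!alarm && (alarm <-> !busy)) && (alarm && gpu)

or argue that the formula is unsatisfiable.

Case alarm = True: the conjunct !alarm is False.
Case alarm = False: the conjunct alarm is False.
Both cases fail — unsatisfiable.

No satisfying assignment exists.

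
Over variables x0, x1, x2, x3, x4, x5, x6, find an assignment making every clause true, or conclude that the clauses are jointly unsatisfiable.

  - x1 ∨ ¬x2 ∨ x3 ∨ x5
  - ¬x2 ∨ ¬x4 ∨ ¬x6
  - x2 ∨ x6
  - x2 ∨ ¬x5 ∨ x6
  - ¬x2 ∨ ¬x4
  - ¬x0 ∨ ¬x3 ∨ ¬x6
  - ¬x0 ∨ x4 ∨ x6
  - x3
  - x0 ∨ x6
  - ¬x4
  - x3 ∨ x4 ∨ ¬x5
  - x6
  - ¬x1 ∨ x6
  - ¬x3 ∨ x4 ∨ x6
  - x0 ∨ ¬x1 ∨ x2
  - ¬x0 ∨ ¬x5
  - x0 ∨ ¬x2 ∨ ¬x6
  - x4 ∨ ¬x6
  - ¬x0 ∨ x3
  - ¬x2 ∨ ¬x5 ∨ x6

Case x3 = True:
  (¬x4) forces x4 = False.
  (x6) forces x6 = True.
  Clause (x4 ∨ ¬x6) is falsified — contradiction.
Case x3 = False:
  Clause (x3) is falsified — contradiction.
Both cases fail, so the formula is unsatisfiable.

UNSATISFIABLE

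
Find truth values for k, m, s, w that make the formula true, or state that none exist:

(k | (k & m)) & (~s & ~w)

k = True; m = False; s = False; w = False

  k | (k & m) = True
    k & m = False
  ~s & ~w = True
    ~s = True
    ~w = True
Both conjuncts True, so the formula holds.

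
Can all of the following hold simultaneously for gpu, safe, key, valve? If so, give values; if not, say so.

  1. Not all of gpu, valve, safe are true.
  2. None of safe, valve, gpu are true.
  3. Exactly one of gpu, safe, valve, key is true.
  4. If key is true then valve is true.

Case valve = True:
  Constraint (2) is violated (valve=T) — contradiction.
Case valve = False:
  (2) forces safe = False.
  (2) forces gpu = False.
  (3) with gpu=F, safe=F, valve=F forces key = True.
  Constraint (4) is violated (key=T, valve=F) — contradiction.
Both cases fail — unsatisfiable.

No satisfying assignment exists.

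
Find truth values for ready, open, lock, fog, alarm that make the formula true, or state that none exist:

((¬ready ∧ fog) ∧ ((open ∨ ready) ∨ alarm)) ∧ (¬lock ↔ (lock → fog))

ready = False; open = False; lock = False; fog = True; alarm = True

  (¬ready ∧ fog) ∧ ((open ∨ ready) ∨ alarm) = True
    ¬ready ∧ fog = True
      ¬ready = True
    (open ∨ ready) ∨ alarm = True
      open ∨ ready = False
  ¬lock ↔ (lock → fog) = True
    ¬lock = True
    lock → fog = True
Both conjuncts True, so the formula holds.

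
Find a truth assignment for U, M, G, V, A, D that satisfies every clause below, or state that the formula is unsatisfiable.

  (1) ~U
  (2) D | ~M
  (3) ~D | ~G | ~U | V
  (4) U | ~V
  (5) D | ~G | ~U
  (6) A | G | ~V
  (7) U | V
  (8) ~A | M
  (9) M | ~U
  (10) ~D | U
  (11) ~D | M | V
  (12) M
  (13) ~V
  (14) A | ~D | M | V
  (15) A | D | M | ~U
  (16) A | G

Case U = True:
  Clause (~U) is falsified — contradiction.
Case U = False:
  (U | ~V) forces V = False.
  Clause (U | V) is falsified — contradiction.
Both cases fail, so the formula is unsatisfiable.

No satisfying assignment exists.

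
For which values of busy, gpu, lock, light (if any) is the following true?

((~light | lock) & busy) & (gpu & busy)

busy: True, gpu: True, lock: True, light: False

  (~light | lock) & busy = True
    ~light | lock = True
      ~light = True
  gpu & busy = True
Both conjuncts True, so the formula holds.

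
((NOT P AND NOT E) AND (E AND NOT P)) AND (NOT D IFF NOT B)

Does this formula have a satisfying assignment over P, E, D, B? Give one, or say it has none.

Unsatisfiable

Case E = True: the conjunct NOT E is False.
Case E = False: the conjunct E is False.
Both cases fail — unsatisfiable.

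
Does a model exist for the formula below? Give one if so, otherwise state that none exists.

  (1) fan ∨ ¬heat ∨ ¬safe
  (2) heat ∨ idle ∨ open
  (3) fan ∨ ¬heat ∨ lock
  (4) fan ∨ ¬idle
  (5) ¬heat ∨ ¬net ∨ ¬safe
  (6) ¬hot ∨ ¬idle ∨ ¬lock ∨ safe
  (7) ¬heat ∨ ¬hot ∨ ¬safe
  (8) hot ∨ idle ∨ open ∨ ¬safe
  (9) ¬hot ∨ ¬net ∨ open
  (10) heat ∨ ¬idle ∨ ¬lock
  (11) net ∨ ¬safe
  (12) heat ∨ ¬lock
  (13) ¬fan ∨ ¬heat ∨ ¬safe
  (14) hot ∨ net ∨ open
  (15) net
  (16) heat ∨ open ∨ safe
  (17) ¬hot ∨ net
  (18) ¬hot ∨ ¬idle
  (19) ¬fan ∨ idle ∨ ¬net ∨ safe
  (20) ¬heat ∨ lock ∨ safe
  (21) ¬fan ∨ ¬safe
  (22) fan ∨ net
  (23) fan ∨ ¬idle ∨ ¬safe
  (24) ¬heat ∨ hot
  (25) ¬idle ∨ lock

net = True, hot = False, safe = False, fan = False, lock = False, heat = False, open = True, idle = False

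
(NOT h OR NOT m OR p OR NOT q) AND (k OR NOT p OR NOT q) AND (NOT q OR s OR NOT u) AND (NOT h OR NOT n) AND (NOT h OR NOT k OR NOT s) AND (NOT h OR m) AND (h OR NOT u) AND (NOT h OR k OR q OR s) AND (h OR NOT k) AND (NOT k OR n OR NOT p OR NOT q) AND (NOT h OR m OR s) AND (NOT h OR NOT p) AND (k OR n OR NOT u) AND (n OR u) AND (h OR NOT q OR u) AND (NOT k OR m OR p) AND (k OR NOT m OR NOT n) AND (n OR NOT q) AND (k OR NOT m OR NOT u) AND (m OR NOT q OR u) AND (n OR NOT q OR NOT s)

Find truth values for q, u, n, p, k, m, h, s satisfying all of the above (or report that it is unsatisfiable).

q=F, u=F, n=T, p=F, k=F, m=F, h=F, s=F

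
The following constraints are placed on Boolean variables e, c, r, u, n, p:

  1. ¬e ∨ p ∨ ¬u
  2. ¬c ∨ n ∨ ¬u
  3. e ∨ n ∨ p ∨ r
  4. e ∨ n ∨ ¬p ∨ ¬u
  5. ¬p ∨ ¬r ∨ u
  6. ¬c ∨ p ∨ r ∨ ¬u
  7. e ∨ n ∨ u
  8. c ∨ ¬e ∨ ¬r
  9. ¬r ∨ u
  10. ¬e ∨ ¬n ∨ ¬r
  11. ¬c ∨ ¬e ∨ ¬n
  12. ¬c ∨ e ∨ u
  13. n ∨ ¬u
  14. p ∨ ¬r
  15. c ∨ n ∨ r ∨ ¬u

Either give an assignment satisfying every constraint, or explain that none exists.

e: True, c: True, r: False, u: False, n: False, p: True

Set e = True.
Set c = True.
  then (¬c ∨ ¬e ∨ ¬n) forces n = False.
  then (n ∨ ¬u) forces u = False.
  then (¬r ∨ u) forces r = False.
Set p = True.
All clauses satisfied.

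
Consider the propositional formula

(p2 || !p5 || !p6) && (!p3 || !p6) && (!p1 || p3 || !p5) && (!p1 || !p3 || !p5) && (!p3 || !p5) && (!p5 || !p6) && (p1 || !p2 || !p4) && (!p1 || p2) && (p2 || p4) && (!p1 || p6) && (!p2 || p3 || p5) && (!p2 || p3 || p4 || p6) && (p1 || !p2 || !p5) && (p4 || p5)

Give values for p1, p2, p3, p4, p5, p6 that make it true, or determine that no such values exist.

Set p1 = False.
Try p2 = True:
  (p1 || !p2 || !p4) forces p4 = False.
  (p1 || !p2 || !p5) forces p5 = False.
  clause (p4 || p5) is falsified — backtrack.
So p2 = False.
  then (p2 || p4) forces p4 = True.
Set p3 = False.
Set p5 = True.
  then (p2 || !p5 || !p6) forces p6 = False.
All clauses satisfied.

p1: False, p2: False, p3: False, p4: True, p5: True, p6: False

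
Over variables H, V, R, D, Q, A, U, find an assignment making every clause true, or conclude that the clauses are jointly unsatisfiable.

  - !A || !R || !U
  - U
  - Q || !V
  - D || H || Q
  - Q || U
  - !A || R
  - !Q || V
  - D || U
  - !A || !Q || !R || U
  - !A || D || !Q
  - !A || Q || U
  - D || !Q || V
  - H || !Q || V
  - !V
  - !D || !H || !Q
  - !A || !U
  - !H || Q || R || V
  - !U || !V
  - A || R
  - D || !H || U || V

Unit clause (U) forces U = True.
Unit clause (!V) forces V = False.
In (!A || !U) only !A is left, so A = False.
In (A || R) only R is left, so R = True.
In (!Q || V) only !Q is left, so Q = False.
Set H = False.
  then (D || H || Q) forces D = True.
All clauses satisfied.

H: False, V: False, R: True, D: True, Q: False, A: False, U: True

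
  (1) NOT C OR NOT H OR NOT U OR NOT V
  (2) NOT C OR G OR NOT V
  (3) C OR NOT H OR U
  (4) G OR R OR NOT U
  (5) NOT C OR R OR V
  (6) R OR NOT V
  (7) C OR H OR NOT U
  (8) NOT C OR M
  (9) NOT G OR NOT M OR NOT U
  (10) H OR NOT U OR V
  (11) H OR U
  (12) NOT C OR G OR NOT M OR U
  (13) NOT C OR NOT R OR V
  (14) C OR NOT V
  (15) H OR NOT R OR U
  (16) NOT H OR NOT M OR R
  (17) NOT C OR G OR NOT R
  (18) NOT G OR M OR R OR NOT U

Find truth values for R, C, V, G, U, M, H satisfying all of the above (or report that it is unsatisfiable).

R = True; C = False; V = False; G = True; U = True; M = False; H = True

Set R = True.
Set C = False.
  then (C OR NOT V) forces V = False.
Set G = True.
Try U = False:
  (C OR NOT H OR U) forces H = False.
  clause (H OR U) is falsified — backtrack.
So U = True.
  then (C OR H OR NOT U) forces H = True.
  then (NOT G OR NOT M OR NOT U) forces M = False.
All clauses satisfied.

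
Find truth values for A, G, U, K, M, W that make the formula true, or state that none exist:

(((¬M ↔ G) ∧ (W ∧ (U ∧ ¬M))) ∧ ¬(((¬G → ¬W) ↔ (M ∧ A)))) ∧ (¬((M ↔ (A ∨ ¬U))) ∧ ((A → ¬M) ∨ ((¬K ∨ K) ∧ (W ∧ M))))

A = True; G = True; U = True; K = True; M = False; W = True

  ((¬M ↔ G) ∧ (W ∧ (U ∧ ¬M))) ∧ ¬(((¬G → ¬W) ↔ (M ∧ A))) = True
    (¬M ↔ G) ∧ (W ∧ (U ∧ ¬M)) = True
      ¬M ↔ G = True
        ¬M = True
      W ∧ (U ∧ ¬M) = True
        U ∧ ¬M = True
          ¬M = True
    ¬(((¬G → ¬W) ↔ (M ∧ A))) = True
      (¬G → ¬W) ↔ (M ∧ A) = False
        ¬G → ¬W = True
          ¬G = False
          ¬W = False
        M ∧ A = False
  ¬((M ↔ (A ∨ ¬U))) ∧ ((A → ¬M) ∨ ((¬K ∨ K) ∧ (W ∧ M))) = True
    ¬((M ↔ (A ∨ ¬U))) = True
      M ↔ (A ∨ ¬U) = False
        A ∨ ¬U = True
          ¬U = False
    (A → ¬M) ∨ ((¬K ∨ K) ∧ (W ∧ M)) = True
      A → ¬M = True
        ¬M = True
      (¬K ∨ K) ∧ (W ∧ M) = False
        ¬K ∨ K = True
          ¬K = False
        W ∧ M = False
Both conjuncts True, so the formula holds.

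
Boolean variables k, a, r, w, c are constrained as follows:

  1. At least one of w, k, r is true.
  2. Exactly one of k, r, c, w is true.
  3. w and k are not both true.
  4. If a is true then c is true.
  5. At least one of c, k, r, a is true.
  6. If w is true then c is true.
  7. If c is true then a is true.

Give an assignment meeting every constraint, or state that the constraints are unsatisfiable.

k = False, a = False, r = True, w = False, c = False

  (1) {w, k, r}: 1 true — at least one ✓
  (2) {k, r, c, w}: 1 true — exactly one ✓
  (3) w=F, k=F — not both ✓
  (4) a=F ⇒ c: vacuous ✓
  (5) {c, k, r, a}: 1 true — at least one ✓
  (6) w=F ⇒ c: vacuous ✓
  (7) c=F ⇒ a: vacuous ✓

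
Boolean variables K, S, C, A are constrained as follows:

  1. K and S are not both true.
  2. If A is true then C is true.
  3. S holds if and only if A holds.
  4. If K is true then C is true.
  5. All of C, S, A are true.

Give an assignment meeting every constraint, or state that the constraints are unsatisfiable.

K: False, S: True, C: True, A: True

  (1) K=F, S=T — not both ✓
  (2) A=T ⇒ C: T ✓
  (3) S=T, A=T — same ✓
  (4) K=F ⇒ C: vacuous ✓
  (5) {C, S, A}: all 3 true ✓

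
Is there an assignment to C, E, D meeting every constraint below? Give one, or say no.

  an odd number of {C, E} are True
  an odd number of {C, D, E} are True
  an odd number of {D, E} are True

C = False, E = True, D = False

{C, E}: 1 true → odd ✓
{C, D, E}: 1 true → odd ✓
{D, E}: 1 true → odd ✓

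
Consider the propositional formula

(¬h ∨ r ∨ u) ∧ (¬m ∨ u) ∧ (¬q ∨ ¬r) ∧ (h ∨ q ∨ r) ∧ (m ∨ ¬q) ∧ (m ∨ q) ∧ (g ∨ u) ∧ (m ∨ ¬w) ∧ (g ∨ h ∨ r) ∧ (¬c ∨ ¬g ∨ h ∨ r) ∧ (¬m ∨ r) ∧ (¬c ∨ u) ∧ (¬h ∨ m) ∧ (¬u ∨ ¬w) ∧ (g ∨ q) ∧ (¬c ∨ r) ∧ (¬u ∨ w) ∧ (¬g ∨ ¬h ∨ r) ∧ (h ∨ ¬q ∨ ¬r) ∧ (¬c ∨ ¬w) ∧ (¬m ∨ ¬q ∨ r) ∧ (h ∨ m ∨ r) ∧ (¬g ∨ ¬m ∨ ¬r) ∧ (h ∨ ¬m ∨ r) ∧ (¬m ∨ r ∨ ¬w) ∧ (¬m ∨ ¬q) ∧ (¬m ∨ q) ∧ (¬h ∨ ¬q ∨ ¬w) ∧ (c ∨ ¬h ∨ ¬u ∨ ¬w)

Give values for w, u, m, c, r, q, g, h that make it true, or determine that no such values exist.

Unsatisfiable — no assignment works.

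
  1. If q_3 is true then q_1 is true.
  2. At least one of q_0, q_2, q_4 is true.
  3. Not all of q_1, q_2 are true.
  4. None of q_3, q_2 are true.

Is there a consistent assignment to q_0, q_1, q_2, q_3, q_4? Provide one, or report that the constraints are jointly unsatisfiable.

q_0=T, q_1=T, q_2=F, q_3=F, q_4=T

  (1) q_3=F ⇒ q_1: vacuous ✓
  (2) {q_0, q_2, q_4}: 2 true — at least one ✓
  (3) {q_1, q_2}: 1/2 true — not all ✓
  (4) {q_3, q_2}: 0 true — none ✓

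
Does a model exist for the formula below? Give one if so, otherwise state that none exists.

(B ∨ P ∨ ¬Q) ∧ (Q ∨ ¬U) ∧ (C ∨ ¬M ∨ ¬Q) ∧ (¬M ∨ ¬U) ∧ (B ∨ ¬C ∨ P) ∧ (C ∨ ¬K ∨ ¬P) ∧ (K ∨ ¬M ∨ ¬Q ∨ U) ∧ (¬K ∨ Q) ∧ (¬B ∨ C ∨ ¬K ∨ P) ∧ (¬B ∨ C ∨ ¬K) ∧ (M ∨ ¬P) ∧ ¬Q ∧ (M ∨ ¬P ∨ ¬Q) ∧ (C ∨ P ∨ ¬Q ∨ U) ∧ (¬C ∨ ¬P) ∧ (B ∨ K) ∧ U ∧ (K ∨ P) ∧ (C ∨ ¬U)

Case U = True:
  (Q ∨ ¬U) forces Q = True.
  Clause (¬Q) is falsified — contradiction.
Case U = False:
  Clause (U) is falsified — contradiction.
Both cases fail, so the formula is unsatisfiable.

The formula is unsatisfiable.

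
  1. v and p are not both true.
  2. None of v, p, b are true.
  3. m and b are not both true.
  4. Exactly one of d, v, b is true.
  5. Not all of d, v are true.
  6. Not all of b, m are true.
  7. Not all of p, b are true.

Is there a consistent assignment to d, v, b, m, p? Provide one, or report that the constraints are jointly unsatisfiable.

d = True; v = False; b = False; m = True; p = False

  (1) v=F, p=F — not both ✓
  (2) {v, p, b}: 0 true — none ✓
  (3) m=T, b=F — not both ✓
  (4) {d, v, b}: 1 true — exactly one ✓
  (5) {d, v}: 1/2 true — not all ✓
  (6) {b, m}: 1/2 true — not all ✓
  (7) {p, b}: 0/2 true — not all ✓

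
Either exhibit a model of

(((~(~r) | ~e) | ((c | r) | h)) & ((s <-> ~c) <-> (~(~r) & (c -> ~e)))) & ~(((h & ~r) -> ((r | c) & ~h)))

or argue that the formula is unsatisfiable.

e = True, r = False, s = False, h = True, c = False

  ((~(~r) | ~e) | ((c | r) | h)) & ((s <-> ~c) <-> (~(~r) & (c -> ~e))) = True
    (~(~r) | ~e) | ((c | r) | h) = True
      ~(~r) | ~e = False
        ~(~r) = False
          ~r = True
        ~e = False
      (c | r) | h = True
        c | r = False
    (s <-> ~c) <-> (~(~r) & (c -> ~e)) = True
      s <-> ~c = False
        ~c = True
      ~(~r) & (c -> ~e) = False
        ~(~r) = False
          ~r = True
        c -> ~e = True
          ~e = False
  ~(((h & ~r) -> ((r | c) & ~h))) = True
    (h & ~r) -> ((r | c) & ~h) = False
      h & ~r = True
        ~r = True
      (r | c) & ~h = False
        r | c = False
        ~h = False
Both conjuncts True, so the formula holds.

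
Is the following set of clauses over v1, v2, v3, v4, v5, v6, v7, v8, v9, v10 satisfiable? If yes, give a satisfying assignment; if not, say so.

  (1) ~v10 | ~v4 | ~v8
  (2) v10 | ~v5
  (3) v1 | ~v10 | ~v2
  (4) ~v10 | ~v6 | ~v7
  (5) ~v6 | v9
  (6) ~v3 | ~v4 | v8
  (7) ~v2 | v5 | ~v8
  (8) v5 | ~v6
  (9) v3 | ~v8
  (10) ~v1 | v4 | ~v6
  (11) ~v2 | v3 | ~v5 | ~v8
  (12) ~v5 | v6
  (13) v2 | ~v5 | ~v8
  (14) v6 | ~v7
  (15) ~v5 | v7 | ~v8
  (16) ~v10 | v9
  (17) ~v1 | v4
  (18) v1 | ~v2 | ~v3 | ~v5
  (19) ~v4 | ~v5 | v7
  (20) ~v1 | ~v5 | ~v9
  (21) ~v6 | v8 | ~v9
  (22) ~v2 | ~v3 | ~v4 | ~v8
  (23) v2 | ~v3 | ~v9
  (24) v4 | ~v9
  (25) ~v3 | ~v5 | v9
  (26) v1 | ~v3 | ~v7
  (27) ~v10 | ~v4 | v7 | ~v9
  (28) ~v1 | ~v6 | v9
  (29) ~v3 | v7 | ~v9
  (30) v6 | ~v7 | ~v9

v1: True, v2: False, v3: False, v4: True, v5: False, v6: False, v7: False, v8: False, v9: False, v10: False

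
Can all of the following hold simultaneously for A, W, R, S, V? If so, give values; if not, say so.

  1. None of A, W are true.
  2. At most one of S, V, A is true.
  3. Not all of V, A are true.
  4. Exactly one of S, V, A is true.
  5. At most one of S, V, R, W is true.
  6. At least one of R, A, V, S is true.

A=F, W=F, R=F, S=F, V=T

  (1) {A, W}: 0 true — none ✓
  (2) {S, V, A}: 1 true — at most one ✓
  (3) {V, A}: 1/2 true — not all ✓
  (4) {S, V, A}: 1 true — exactly one ✓
  (5) {S, V, R, W}: 1 true — at most one ✓
  (6) {R, A, V, S}: 1 true — at least one ✓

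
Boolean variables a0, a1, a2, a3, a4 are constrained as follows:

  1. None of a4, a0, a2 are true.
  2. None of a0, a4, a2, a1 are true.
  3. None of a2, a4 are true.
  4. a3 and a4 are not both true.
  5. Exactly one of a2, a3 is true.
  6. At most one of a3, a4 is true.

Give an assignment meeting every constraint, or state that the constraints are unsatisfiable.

a0: False, a1: False, a2: False, a3: True, a4: False

  (1) {a4, a0, a2}: 0 true — none ✓
  (2) {a0, a4, a2, a1}: 0 true — none ✓
  (3) {a2, a4}: 0 true — none ✓
  (4) a3=T, a4=F — not both ✓
  (5) {a2, a3}: 1 true — exactly one ✓
  (6) {a3, a4}: 1 true — at most one ✓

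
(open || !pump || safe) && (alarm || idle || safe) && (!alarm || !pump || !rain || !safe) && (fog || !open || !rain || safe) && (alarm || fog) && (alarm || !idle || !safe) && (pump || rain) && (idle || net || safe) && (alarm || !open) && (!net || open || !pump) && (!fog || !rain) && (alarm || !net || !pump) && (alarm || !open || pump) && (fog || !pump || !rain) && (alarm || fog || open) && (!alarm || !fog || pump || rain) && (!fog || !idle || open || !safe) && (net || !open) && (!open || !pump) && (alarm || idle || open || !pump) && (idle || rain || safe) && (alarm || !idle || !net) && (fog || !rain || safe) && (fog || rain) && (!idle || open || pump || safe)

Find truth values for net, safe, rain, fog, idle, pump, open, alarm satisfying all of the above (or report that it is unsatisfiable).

net=F, safe=T, rain=T, fog=F, idle=F, pump=F, open=F, alarm=T

Set net = False.
  then (net || !open) forces open = False.
Try safe = False:
  (open || !pump || safe) forces pump = False.
  (pump || rain) forces rain = True.
  (idle || net || safe) forces idle = True.
  clause (!idle || open || pump || safe) is falsified — backtrack.
So safe = True.
Set rain = True.
  then (!fog || !rain) forces fog = False.
  then (fog || !pump || !rain) forces pump = False.
  then (alarm || fog || open) forces alarm = True.
Set idle = False.
All clauses satisfied.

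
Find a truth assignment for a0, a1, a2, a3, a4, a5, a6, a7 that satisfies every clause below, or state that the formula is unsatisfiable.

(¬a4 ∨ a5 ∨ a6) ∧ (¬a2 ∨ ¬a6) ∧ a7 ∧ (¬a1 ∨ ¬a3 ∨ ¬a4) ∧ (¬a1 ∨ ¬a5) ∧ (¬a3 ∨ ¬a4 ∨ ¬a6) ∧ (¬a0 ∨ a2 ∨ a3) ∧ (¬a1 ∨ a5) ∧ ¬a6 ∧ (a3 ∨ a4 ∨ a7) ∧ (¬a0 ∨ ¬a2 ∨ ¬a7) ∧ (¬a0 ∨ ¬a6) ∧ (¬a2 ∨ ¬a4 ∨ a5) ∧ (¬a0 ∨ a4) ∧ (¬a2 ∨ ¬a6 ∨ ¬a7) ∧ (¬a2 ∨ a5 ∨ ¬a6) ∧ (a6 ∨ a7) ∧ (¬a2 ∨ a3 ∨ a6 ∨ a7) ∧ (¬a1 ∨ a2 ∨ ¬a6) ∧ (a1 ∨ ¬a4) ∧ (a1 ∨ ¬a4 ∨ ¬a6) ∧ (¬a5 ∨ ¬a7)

Unit clause (a7) forces a7 = True.
Unit clause (¬a6) forces a6 = False.
In (¬a5 ∨ ¬a7) only ¬a5 is left, so a5 = False.
In (¬a4 ∨ a5 ∨ a6) only ¬a4 is left, so a4 = False.
In (¬a1 ∨ a5) only ¬a1 is left, so a1 = False.
In (¬a0 ∨ a4) only ¬a0 is left, so a0 = False.
Set a2 = True.
Set a3 = False.
All clauses satisfied.

a0: False, a1: False, a2: True, a3: False, a4: False, a5: False, a6: False, a7: True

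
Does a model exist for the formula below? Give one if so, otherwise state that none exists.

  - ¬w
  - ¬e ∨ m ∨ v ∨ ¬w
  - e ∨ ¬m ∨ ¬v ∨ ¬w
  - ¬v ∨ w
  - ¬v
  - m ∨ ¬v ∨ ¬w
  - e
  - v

Case v = True:
  Clause (¬v) is falsified — contradiction.
Case v = False:
  Clause (v) is falsified — contradiction.
Both cases fail, so the formula is unsatisfiable.

UNSATISFIABLE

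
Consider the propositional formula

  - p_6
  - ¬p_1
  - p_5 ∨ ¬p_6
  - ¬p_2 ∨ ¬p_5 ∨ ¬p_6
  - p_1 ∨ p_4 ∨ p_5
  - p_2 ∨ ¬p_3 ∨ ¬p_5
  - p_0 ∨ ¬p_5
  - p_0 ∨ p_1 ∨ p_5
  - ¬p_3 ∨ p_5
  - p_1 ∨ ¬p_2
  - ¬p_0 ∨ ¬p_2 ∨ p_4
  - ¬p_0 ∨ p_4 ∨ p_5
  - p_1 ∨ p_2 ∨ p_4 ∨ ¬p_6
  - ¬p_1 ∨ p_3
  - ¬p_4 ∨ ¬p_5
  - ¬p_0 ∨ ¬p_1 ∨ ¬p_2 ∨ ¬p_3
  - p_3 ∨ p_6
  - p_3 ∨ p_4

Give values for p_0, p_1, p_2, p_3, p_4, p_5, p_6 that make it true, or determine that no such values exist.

Case p_1 = True:
  Clause (¬p_1) is falsified — contradiction.
Case p_1 = False:
  (p_6) forces p_6 = True.
  (p_5 ∨ ¬p_6) forces p_5 = True.
  (¬p_2 ∨ ¬p_5 ∨ ¬p_6) forces p_2 = False.
  (p_2 ∨ ¬p_3 ∨ ¬p_5) forces p_3 = False.
  (p_0 ∨ ¬p_5) forces p_0 = True.
  (p_1 ∨ p_2 ∨ p_4 ∨ ¬p_6) forces p_4 = True.
  Clause (¬p_4 ∨ ¬p_5) is falsified — contradiction.
Both cases fail, so the formula is unsatisfiable.

Unsatisfiable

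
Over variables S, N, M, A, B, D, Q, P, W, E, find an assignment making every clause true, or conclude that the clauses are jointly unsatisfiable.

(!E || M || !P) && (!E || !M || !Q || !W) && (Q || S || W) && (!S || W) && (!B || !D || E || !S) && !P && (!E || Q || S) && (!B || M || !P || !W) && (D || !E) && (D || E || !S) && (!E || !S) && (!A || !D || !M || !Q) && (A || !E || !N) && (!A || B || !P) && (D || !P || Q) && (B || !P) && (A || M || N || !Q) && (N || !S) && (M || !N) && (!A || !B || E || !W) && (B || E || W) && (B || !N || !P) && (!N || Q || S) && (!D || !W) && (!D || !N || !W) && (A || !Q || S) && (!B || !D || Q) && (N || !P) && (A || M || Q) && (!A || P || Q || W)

Unit clause (!P) forces P = False.
Try S = True:
  (!S || W) forces W = True.
  (!E || !S) forces E = False.
  (D || E || !S) forces D = True.
  clause (!D || !W) is falsified — backtrack.
So S = False.
Set N = False.
Set M = False.
Set A = True.
Set B = True.
Set D = False.
  then (D || !E) forces E = False.
  then (!A || !B || E || !W) forces W = False.
  then (!A || P || Q || W) forces Q = True.
All clauses satisfied.

S: False, N: False, M: False, A: True, B: True, D: False, Q: True, P: False, W: False, E: False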